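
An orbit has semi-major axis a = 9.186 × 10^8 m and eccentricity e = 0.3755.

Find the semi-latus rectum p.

p = a (1 − e²).
p = 9.186e+08 · (1 − (0.3755)²) = 9.186e+08 · 0.859 ≈ 7.891e+08 m = 7.891 × 10^8 m.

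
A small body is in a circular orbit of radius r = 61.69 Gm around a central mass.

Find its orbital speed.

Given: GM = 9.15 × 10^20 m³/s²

Convert to SI: r = 61.69 Gm = 6.169e+10 m.
For a circular orbit, gravity supplies the centripetal force, so v = √(GM / r).
v = √(9.15e+20 / 6.169e+10) m/s ≈ 1.218e+05 m/s = 121.8 km/s.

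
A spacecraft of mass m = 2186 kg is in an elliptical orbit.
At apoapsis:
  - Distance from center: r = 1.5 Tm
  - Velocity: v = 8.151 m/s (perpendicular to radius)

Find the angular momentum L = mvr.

Convert to SI: r = 1.5 Tm = 1.5e+12 m.
Since v is perpendicular to r, L = m · v · r.
L = 2186 · 8.151 · 1.5e+12 kg·m²/s ≈ 2.673e+16 kg·m²/s.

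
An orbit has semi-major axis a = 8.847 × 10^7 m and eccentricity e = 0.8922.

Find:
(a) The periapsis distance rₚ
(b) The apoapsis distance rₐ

(a) rₚ = a(1 − e) = 8.847e+07 · (1 − 0.8922) = 8.847e+07 · 0.1078 ≈ 9.537e+06 m = 9.537 × 10^6 m.
(b) rₐ = a(1 + e) = 8.847e+07 · (1 + 0.8922) = 8.847e+07 · 1.8922 ≈ 1.674e+08 m = 1.674 × 10^8 m.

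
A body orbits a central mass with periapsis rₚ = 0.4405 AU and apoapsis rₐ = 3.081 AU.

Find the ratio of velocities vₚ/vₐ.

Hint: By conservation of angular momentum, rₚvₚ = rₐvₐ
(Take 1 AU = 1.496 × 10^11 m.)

Convert to SI: rₚ = 0.4405 AU = 6.58988e+10 m; rₐ = 3.081 AU = 4.60918e+11 m.
Conservation of angular momentum gives rₚvₚ = rₐvₐ, so vₚ/vₐ = rₐ/rₚ.
vₚ/vₐ = 4.60918e+11 / 6.58988e+10 ≈ 6.994.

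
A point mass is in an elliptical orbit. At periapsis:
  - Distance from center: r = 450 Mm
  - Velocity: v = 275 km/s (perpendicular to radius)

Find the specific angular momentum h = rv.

Convert to SI: r = 450 Mm = 4.5e+08 m; v = 275 km/s = 275000 m/s.
With v perpendicular to r, h = r · v.
h = 4.5e+08 · 275000 m²/s ≈ 1.238e+14 m²/s.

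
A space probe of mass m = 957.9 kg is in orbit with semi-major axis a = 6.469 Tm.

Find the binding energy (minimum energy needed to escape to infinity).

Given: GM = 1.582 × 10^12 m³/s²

Convert to SI: a = 6.469 Tm = 6.469e+12 m.
Total orbital energy is E = −GMm/(2a); binding energy is E_bind = −E = GMm/(2a).
E_bind = 1.582e+12 · 957.9 / (2 · 6.469e+12) J ≈ 117.1 J = 117.1 J.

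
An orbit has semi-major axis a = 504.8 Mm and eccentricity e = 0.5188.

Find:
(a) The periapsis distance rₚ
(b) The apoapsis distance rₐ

Convert to SI: a = 504.8 Mm = 5.048e+08 m.
(a) rₚ = a(1 − e) = 5.048e+08 · (1 − 0.5188) = 5.048e+08 · 0.4812 ≈ 2.429e+08 m = 242.9 Mm.
(b) rₐ = a(1 + e) = 5.048e+08 · (1 + 0.5188) = 5.048e+08 · 1.5188 ≈ 7.667e+08 m = 766.7 Mm.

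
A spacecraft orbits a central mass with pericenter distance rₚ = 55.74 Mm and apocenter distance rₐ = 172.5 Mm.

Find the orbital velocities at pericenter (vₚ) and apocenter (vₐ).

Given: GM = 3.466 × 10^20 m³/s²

Convert to SI: rₚ = 55.74 Mm = 5.574e+07 m; rₐ = 172.5 Mm = 1.725e+08 m.
Use the vis-viva equation v² = GM(2/r − 1/a) with a = (rₚ + rₐ)/2 = (5.574e+07 + 1.725e+08)/2 = 1.1412e+08 m.
vₚ = √(GM · (2/rₚ − 1/a)) = √(3.466e+20 · (2/5.574e+07 − 1/1.1412e+08)) m/s ≈ 3.066e+06 m/s = 3066 km/s.
vₐ = √(GM · (2/rₐ − 1/a)) = √(3.466e+20 · (2/1.725e+08 − 1/1.1412e+08)) m/s ≈ 9.907e+05 m/s = 990.7 km/s.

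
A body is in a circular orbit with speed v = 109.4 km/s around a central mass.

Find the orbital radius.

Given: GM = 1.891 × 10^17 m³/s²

Convert to SI: v = 109.4 km/s = 109400 m/s.
For a circular orbit, v² = GM / r, so r = GM / v².
r = 1.891e+17 / (109400)² m ≈ 1.58e+07 m = 15.8 Mm.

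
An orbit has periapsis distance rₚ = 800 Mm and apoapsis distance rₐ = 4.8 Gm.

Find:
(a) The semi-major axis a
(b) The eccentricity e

Convert to SI: rₚ = 800 Mm = 8e+08 m; rₐ = 4.8 Gm = 4.8e+09 m.
(a) a = (rₚ + rₐ) / 2 = (8e+08 + 4.8e+09) / 2 ≈ 2.8e+09 m = 2.8 Gm.
(b) e = (rₐ − rₚ) / (rₐ + rₚ) = (4.8e+09 − 8e+08) / (4.8e+09 + 8e+08) ≈ 0.7143.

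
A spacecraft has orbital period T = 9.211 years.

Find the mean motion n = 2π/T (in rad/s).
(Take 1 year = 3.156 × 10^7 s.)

Convert to SI: T = 9.211 years = 2.90699e+08 s.
n = 2π / T.
n = 2π / 2.90699e+08 s ≈ 2.161e-08 rad/s.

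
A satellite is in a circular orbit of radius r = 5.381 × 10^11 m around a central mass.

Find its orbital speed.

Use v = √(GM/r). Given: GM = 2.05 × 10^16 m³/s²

For a circular orbit, gravity supplies the centripetal force, so v = √(GM / r).
v = √(2.05e+16 / 5.381e+11) m/s ≈ 195.2 m/s = 195.2 m/s.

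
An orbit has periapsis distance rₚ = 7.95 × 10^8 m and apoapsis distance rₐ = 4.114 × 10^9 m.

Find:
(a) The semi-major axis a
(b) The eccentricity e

(a) a = (rₚ + rₐ) / 2 = (7.95e+08 + 4.114e+09) / 2 ≈ 2.454e+09 m = 2.454 × 10^9 m.
(b) e = (rₐ − rₚ) / (rₐ + rₚ) = (4.114e+09 − 7.95e+08) / (4.114e+09 + 7.95e+08) ≈ 0.6761.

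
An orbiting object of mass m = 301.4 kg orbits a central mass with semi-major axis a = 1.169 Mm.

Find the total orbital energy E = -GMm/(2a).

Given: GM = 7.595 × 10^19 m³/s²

Convert to SI: a = 1.169 Mm = 1.169e+06 m.
E = −GMm / (2a).
E = −7.595e+19 · 301.4 / (2 · 1.169e+06) J ≈ -9.791e+15 J = -9.791 PJ.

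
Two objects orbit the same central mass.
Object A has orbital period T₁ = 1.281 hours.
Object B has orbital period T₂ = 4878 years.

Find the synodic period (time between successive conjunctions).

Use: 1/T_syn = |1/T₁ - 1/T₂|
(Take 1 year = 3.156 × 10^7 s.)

Convert to SI: T₁ = 1.281 hours = 4611.6 s; T₂ = 4878 years = 1.5395e+11 s.
T_syn = |T₁ · T₂ / (T₁ − T₂)|.
T_syn = |4611.6 · 1.5395e+11 / (4611.6 − 1.5395e+11)| s ≈ 4612 s = 1.281 hours.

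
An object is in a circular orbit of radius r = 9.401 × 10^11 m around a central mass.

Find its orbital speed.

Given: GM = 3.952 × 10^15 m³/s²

For a circular orbit, gravity supplies the centripetal force, so v = √(GM / r).
v = √(3.952e+15 / 9.401e+11) m/s ≈ 64.84 m/s = 64.84 m/s.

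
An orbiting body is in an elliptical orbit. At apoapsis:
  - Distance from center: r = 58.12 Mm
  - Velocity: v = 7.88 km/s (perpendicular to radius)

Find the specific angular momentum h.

Convert to SI: r = 58.12 Mm = 5.812e+07 m; v = 7.88 km/s = 7880 m/s.
With v perpendicular to r, h = r · v.
h = 5.812e+07 · 7880 m²/s ≈ 4.58e+11 m²/s.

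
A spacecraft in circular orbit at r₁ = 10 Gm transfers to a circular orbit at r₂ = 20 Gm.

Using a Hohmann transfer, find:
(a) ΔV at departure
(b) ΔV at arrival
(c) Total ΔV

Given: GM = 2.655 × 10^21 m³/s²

Convert to SI: r₁ = 10 Gm = 1e+10 m; r₂ = 20 Gm = 2e+10 m.
Transfer semi-major axis: a_t = (r₁ + r₂)/2 = (1e+10 + 2e+10)/2 = 1.5e+10 m.
Circular speeds: v₁ = √(GM/r₁) = 515267 m/s, v₂ = √(GM/r₂) = 364349 m/s.
Transfer speeds (vis-viva v² = GM(2/r − 1/a_t)): v₁ᵗ = 594979 m/s, v₂ᵗ = 297489 m/s.
(a) ΔV₁ = |v₁ᵗ − v₁| ≈ 7.971e+04 m/s = 79.71 km/s.
(b) ΔV₂ = |v₂ − v₂ᵗ| ≈ 6.686e+04 m/s = 66.86 km/s.
(c) ΔV_total = ΔV₁ + ΔV₂ ≈ 1.466e+05 m/s = 146.6 km/s.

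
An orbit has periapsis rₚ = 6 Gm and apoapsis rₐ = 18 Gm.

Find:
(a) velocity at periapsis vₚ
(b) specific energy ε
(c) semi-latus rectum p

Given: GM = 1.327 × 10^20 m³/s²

Convert to SI: rₚ = 6 Gm = 6e+09 m; rₐ = 18 Gm = 1.8e+10 m.
(a) With a = (rₚ + rₐ)/2 = 1.2e+10 m, vₚ = √(GM (2/rₚ − 1/a)) = √(1.327e+20 · (2/6e+09 − 1/1.2e+10)) m/s ≈ 1.821e+05 m/s
(b) With a = (rₚ + rₐ)/2 = 1.2e+10 m, ε = −GM/(2a) = −1.327e+20/(2 · 1.2e+10) J/kg ≈ -5.529e+09 J/kg
(c) From a = (rₚ + rₐ)/2 = 1.2e+10 m and e = (rₐ − rₚ)/(rₐ + rₚ) = 0.5, p = a(1 − e²) = 1.2e+10 · (1 − (0.5)²) ≈ 9e+09 m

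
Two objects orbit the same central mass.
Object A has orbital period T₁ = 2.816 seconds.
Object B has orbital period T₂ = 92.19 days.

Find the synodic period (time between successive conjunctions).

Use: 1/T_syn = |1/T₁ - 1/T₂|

Convert to SI: T₂ = 92.19 days = 7.96522e+06 s.
T_syn = |T₁ · T₂ / (T₁ − T₂)|.
T_syn = |2.816 · 7.96522e+06 / (2.816 − 7.96522e+06)| s ≈ 2.816 s = 2.816 seconds.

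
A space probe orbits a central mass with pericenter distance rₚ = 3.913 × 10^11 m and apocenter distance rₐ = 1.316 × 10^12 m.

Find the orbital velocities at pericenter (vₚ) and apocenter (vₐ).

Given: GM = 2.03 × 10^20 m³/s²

Use the vis-viva equation v² = GM(2/r − 1/a) with a = (rₚ + rₐ)/2 = (3.913e+11 + 1.316e+12)/2 = 8.5365e+11 m.
vₚ = √(GM · (2/rₚ − 1/a)) = √(2.03e+20 · (2/3.913e+11 − 1/8.5365e+11)) m/s ≈ 2.828e+04 m/s = 28.28 km/s.
vₐ = √(GM · (2/rₐ − 1/a)) = √(2.03e+20 · (2/1.316e+12 − 1/8.5365e+11)) m/s ≈ 8409 m/s = 8.409 km/s.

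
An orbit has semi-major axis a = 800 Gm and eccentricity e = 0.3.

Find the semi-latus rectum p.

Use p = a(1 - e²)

Convert to SI: a = 800 Gm = 8e+11 m.
p = a (1 − e²).
p = 8e+11 · (1 − (0.3)²) = 8e+11 · 0.91 ≈ 7.28e+11 m = 728 Gm.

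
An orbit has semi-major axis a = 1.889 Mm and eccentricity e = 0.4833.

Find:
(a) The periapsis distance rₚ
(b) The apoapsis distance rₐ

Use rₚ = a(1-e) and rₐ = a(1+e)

Convert to SI: a = 1.889 Mm = 1.889e+06 m.
(a) rₚ = a(1 − e) = 1.889e+06 · (1 − 0.4833) = 1.889e+06 · 0.5167 ≈ 9.76e+05 m = 976 km.
(b) rₐ = a(1 + e) = 1.889e+06 · (1 + 0.4833) = 1.889e+06 · 1.4833 ≈ 2.802e+06 m = 2.802 Mm.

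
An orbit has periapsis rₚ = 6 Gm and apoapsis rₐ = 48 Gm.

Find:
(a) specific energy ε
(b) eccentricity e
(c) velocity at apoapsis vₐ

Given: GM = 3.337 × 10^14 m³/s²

Convert to SI: rₚ = 6 Gm = 6e+09 m; rₐ = 48 Gm = 4.8e+10 m.
(a) With a = (rₚ + rₐ)/2 = 2.7e+10 m, ε = −GM/(2a) = −3.337e+14/(2 · 2.7e+10) J/kg ≈ -6180 J/kg
(b) e = (rₐ − rₚ)/(rₐ + rₚ) = (4.8e+10 − 6e+09)/(4.8e+10 + 6e+09) ≈ 0.7778
(c) With a = (rₚ + rₐ)/2 = 2.7e+10 m, vₐ = √(GM (2/rₐ − 1/a)) = √(3.337e+14 · (2/4.8e+10 − 1/2.7e+10)) m/s ≈ 39.31 m/s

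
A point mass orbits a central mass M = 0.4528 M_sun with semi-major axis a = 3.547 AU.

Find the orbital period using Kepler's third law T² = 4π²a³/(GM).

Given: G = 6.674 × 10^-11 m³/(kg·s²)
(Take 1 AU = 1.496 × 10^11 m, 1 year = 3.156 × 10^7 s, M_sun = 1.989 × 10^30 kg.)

Convert to SI: a = 3.547 AU = 5.30631e+11 m; M = 0.4528 M_sun = 9.00619e+29 kg.
GM = G · M = 6.674e-11 · 9.00619e+29 = 6.01073e+19 m³/s².
Kepler's third law: T = 2π √(a³ / GM).
Substituting a = 5.30631e+11 m and GM = 6.01073e+19 m³/s²:
T = 2π √((5.30631e+11)³ / 6.01073e+19) s
T ≈ 3.133e+08 s = 9.926 years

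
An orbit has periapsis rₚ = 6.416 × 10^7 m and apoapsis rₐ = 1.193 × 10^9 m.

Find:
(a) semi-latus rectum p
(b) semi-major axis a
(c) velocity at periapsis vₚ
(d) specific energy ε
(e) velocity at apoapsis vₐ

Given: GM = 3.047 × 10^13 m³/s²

(a) From a = (rₚ + rₐ)/2 = 6.2858e+08 m and e = (rₐ − rₚ)/(rₐ + rₚ) = 0.897929, p = a(1 − e²) = 6.2858e+08 · (1 − (0.897929)²) ≈ 1.218e+08 m
(b) a = (rₚ + rₐ)/2 = (6.416e+07 + 1.193e+09)/2 ≈ 6.286e+08 m
(c) With a = (rₚ + rₐ)/2 = 6.2858e+08 m, vₚ = √(GM (2/rₚ − 1/a)) = √(3.047e+13 · (2/6.416e+07 − 1/6.2858e+08)) m/s ≈ 949.4 m/s
(d) With a = (rₚ + rₐ)/2 = 6.2858e+08 m, ε = −GM/(2a) = −3.047e+13/(2 · 6.2858e+08) J/kg ≈ -2.424e+04 J/kg
(e) With a = (rₚ + rₐ)/2 = 6.2858e+08 m, vₐ = √(GM (2/rₐ − 1/a)) = √(3.047e+13 · (2/1.193e+09 − 1/6.2858e+08)) m/s ≈ 51.06 m/s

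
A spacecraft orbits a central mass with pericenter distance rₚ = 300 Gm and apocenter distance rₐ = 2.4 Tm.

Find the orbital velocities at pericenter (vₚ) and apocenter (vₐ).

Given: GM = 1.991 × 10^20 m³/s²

Convert to SI: rₚ = 300 Gm = 3e+11 m; rₐ = 2.4 Tm = 2.4e+12 m.
Use the vis-viva equation v² = GM(2/r − 1/a) with a = (rₚ + rₐ)/2 = (3e+11 + 2.4e+12)/2 = 1.35e+12 m.
vₚ = √(GM · (2/rₚ − 1/a)) = √(1.991e+20 · (2/3e+11 − 1/1.35e+12)) m/s ≈ 3.435e+04 m/s = 34.35 km/s.
vₐ = √(GM · (2/rₐ − 1/a)) = √(1.991e+20 · (2/2.4e+12 − 1/1.35e+12)) m/s ≈ 4294 m/s = 4.294 km/s.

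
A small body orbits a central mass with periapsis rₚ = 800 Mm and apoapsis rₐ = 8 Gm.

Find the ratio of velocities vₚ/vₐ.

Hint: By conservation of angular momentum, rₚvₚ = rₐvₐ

Convert to SI: rₚ = 800 Mm = 8e+08 m; rₐ = 8 Gm = 8e+09 m.
Conservation of angular momentum gives rₚvₚ = rₐvₐ, so vₚ/vₐ = rₐ/rₚ.
vₚ/vₐ = 8e+09 / 8e+08 ≈ 10.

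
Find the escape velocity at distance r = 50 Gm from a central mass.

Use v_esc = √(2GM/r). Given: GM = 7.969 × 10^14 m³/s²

Convert to SI: r = 50 Gm = 5e+10 m.
Escape velocity comes from setting total energy to zero: ½v² − GM/r = 0 ⇒ v_esc = √(2GM / r).
v_esc = √(2 · 7.969e+14 / 5e+10) m/s ≈ 178.5 m/s = 178.5 m/s.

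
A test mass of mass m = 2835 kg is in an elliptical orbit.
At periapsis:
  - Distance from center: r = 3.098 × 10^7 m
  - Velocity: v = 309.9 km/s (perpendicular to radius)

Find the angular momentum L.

Convert to SI: v = 309.9 km/s = 309900 m/s.
Since v is perpendicular to r, L = m · v · r.
L = 2835 · 309900 · 3.098e+07 kg·m²/s ≈ 2.722e+16 kg·m²/s.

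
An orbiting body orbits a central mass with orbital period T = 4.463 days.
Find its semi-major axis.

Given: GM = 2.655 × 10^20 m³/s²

Convert to SI: T = 4.463 days = 385603 s.
Invert Kepler's third law: a = (GM · T² / (4π²))^(1/3).
Substituting T = 385603 s and GM = 2.655e+20 m³/s²:
a = (2.655e+20 · (385603)² / (4π²))^(1/3) m
a ≈ 1e+10 m = 10 Gm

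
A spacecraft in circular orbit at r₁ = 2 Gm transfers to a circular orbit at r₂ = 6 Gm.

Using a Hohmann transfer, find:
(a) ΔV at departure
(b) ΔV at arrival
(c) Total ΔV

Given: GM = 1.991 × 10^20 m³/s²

Convert to SI: r₁ = 2 Gm = 2e+09 m; r₂ = 6 Gm = 6e+09 m.
Transfer semi-major axis: a_t = (r₁ + r₂)/2 = (2e+09 + 6e+09)/2 = 4e+09 m.
Circular speeds: v₁ = √(GM/r₁) = 315515 m/s, v₂ = √(GM/r₂) = 182163 m/s.
Transfer speeds (vis-viva v² = GM(2/r − 1/a_t)): v₁ᵗ = 386426 m/s, v₂ᵗ = 128809 m/s.
(a) ΔV₁ = |v₁ᵗ − v₁| ≈ 7.091e+04 m/s = 70.91 km/s.
(b) ΔV₂ = |v₂ − v₂ᵗ| ≈ 5.335e+04 m/s = 53.35 km/s.
(c) ΔV_total = ΔV₁ + ΔV₂ ≈ 1.243e+05 m/s = 124.3 km/s.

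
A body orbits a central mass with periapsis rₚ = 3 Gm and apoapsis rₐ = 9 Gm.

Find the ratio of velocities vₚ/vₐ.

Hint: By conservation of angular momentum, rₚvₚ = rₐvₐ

Convert to SI: rₚ = 3 Gm = 3e+09 m; rₐ = 9 Gm = 9e+09 m.
Conservation of angular momentum gives rₚvₚ = rₐvₐ, so vₚ/vₐ = rₐ/rₚ.
vₚ/vₐ = 9e+09 / 3e+09 ≈ 3.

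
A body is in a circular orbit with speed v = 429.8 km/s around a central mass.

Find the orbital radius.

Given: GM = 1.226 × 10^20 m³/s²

Convert to SI: v = 429.8 km/s = 429800 m/s.
For a circular orbit, v² = GM / r, so r = GM / v².
r = 1.226e+20 / (429800)² m ≈ 6.637e+08 m = 663.7 Mm.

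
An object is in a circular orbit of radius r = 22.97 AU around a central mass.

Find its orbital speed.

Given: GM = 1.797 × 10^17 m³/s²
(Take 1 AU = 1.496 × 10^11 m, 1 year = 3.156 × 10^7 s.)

Convert to SI: r = 22.97 AU = 3.43631e+12 m.
For a circular orbit, gravity supplies the centripetal force, so v = √(GM / r).
v = √(1.797e+17 / 3.43631e+12) m/s ≈ 228.7 m/s = 0.04824 AU/year.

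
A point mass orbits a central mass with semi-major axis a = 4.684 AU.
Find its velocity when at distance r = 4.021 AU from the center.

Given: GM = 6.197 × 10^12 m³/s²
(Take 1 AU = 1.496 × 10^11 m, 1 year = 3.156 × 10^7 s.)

Convert to SI: a = 4.684 AU = 7.00726e+11 m; r = 4.021 AU = 6.01542e+11 m.
Vis-viva: v = √(GM · (2/r − 1/a)).
2/r − 1/a = 2/6.01542e+11 − 1/7.00726e+11 = 1.8977e-12 m⁻¹.
v = √(6.197e+12 · 1.8977e-12) m/s ≈ 3.429 m/s = 0.0007235 AU/year.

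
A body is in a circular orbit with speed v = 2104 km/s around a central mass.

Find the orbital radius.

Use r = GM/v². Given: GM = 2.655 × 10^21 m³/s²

Convert to SI: v = 2104 km/s = 2.104e+06 m/s.
For a circular orbit, v² = GM / r, so r = GM / v².
r = 2.655e+21 / (2.104e+06)² m ≈ 5.998e+08 m = 599.8 Mm.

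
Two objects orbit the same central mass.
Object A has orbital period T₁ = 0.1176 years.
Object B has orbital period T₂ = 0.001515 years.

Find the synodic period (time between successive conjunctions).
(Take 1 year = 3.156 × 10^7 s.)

Convert to SI: T₁ = 0.1176 years = 3.71146e+06 s; T₂ = 0.001515 years = 47813.4 s.
T_syn = |T₁ · T₂ / (T₁ − T₂)|.
T_syn = |3.71146e+06 · 47813.4 / (3.71146e+06 − 47813.4)| s ≈ 4.844e+04 s = 0.001535 years.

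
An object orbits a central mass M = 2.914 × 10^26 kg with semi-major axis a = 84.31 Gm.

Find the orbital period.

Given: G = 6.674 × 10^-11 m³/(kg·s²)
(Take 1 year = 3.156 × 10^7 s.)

Convert to SI: a = 84.31 Gm = 8.431e+10 m.
GM = G · M = 6.674e-11 · 2.914e+26 = 1.9448e+16 m³/s².
Kepler's third law: T = 2π √(a³ / GM).
Substituting a = 8.431e+10 m and GM = 1.9448e+16 m³/s²:
T = 2π √((8.431e+10)³ / 1.9448e+16) s
T ≈ 1.103e+09 s = 34.95 years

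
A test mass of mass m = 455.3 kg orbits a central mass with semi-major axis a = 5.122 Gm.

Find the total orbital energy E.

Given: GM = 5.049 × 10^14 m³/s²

Convert to SI: a = 5.122 Gm = 5.122e+09 m.
E = −GMm / (2a).
E = −5.049e+14 · 455.3 / (2 · 5.122e+09) J ≈ -2.244e+07 J = -22.44 MJ.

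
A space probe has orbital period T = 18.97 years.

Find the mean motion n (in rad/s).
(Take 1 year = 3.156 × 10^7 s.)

Convert to SI: T = 18.97 years = 5.98693e+08 s.
n = 2π / T.
n = 2π / 5.98693e+08 s ≈ 1.049e-08 rad/s.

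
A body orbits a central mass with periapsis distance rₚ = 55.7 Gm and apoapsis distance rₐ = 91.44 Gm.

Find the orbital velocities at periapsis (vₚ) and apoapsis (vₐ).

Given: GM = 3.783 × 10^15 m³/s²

Convert to SI: rₚ = 55.7 Gm = 5.57e+10 m; rₐ = 91.44 Gm = 9.144e+10 m.
Use the vis-viva equation v² = GM(2/r − 1/a) with a = (rₚ + rₐ)/2 = (5.57e+10 + 9.144e+10)/2 = 7.357e+10 m.
vₚ = √(GM · (2/rₚ − 1/a)) = √(3.783e+15 · (2/5.57e+10 − 1/7.357e+10)) m/s ≈ 290.5 m/s = 290.5 m/s.
vₐ = √(GM · (2/rₐ − 1/a)) = √(3.783e+15 · (2/9.144e+10 − 1/7.357e+10)) m/s ≈ 177 m/s = 177 m/s.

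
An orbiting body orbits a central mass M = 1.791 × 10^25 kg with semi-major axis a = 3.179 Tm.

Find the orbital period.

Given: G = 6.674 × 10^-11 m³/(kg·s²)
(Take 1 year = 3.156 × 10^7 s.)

Convert to SI: a = 3.179 Tm = 3.179e+12 m.
GM = G · M = 6.674e-11 · 1.791e+25 = 1.19531e+15 m³/s².
Kepler's third law: T = 2π √(a³ / GM).
Substituting a = 3.179e+12 m and GM = 1.19531e+15 m³/s²:
T = 2π √((3.179e+12)³ / 1.19531e+15) s
T ≈ 1.03e+12 s = 3.264e+04 years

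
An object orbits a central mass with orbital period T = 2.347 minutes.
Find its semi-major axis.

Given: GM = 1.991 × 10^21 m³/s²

Convert to SI: T = 2.347 minutes = 140.82 s.
Invert Kepler's third law: a = (GM · T² / (4π²))^(1/3).
Substituting T = 140.82 s and GM = 1.991e+21 m³/s²:
a = (1.991e+21 · (140.82)² / (4π²))^(1/3) m
a ≈ 1e+08 m = 100 Mm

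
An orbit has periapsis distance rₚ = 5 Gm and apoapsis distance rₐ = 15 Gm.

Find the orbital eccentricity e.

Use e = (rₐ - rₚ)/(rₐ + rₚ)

Convert to SI: rₚ = 5 Gm = 5e+09 m; rₐ = 15 Gm = 1.5e+10 m.
e = (rₐ − rₚ) / (rₐ + rₚ).
e = (1.5e+10 − 5e+09) / (1.5e+10 + 5e+09) = 1e+10 / 2e+10 ≈ 0.5.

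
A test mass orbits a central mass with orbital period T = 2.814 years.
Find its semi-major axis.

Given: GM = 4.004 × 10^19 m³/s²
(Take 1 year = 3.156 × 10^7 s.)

Convert to SI: T = 2.814 years = 8.88098e+07 s.
Invert Kepler's third law: a = (GM · T² / (4π²))^(1/3).
Substituting T = 8.88098e+07 s and GM = 4.004e+19 m³/s²:
a = (4.004e+19 · (8.88098e+07)² / (4π²))^(1/3) m
a ≈ 2e+11 m = 200 Gm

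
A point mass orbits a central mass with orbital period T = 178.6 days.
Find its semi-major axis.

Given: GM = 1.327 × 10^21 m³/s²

Convert to SI: T = 178.6 days = 1.5431e+07 s.
Invert Kepler's third law: a = (GM · T² / (4π²))^(1/3).
Substituting T = 1.5431e+07 s and GM = 1.327e+21 m³/s²:
a = (1.327e+21 · (1.5431e+07)² / (4π²))^(1/3) m
a ≈ 2e+11 m = 200 Gm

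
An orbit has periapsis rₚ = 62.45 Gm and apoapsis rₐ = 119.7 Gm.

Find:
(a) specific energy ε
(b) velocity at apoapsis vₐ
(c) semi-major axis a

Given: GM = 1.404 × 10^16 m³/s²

Convert to SI: rₚ = 62.45 Gm = 6.245e+10 m; rₐ = 119.7 Gm = 1.197e+11 m.
(a) With a = (rₚ + rₐ)/2 = 9.1075e+10 m, ε = −GM/(2a) = −1.404e+16/(2 · 9.1075e+10) J/kg ≈ -7.708e+04 J/kg
(b) With a = (rₚ + rₐ)/2 = 9.1075e+10 m, vₐ = √(GM (2/rₐ − 1/a)) = √(1.404e+16 · (2/1.197e+11 − 1/9.1075e+10)) m/s ≈ 283.6 m/s
(c) a = (rₚ + rₐ)/2 = (6.245e+10 + 1.197e+11)/2 ≈ 9.108e+10 m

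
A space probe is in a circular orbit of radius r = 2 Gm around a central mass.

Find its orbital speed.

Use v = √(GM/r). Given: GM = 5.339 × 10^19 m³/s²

Convert to SI: r = 2 Gm = 2e+09 m.
For a circular orbit, gravity supplies the centripetal force, so v = √(GM / r).
v = √(5.339e+19 / 2e+09) m/s ≈ 1.634e+05 m/s = 163.4 km/s.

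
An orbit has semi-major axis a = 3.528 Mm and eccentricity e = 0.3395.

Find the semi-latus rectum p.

Convert to SI: a = 3.528 Mm = 3.528e+06 m.
p = a (1 − e²).
p = 3.528e+06 · (1 − (0.3395)²) = 3.528e+06 · 0.88474 ≈ 3.121e+06 m = 3.121 Mm.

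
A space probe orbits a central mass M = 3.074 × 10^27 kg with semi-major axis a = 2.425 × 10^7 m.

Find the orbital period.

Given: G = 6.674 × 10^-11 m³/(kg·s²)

GM = G · M = 6.674e-11 · 3.074e+27 = 2.05159e+17 m³/s².
Kepler's third law: T = 2π √(a³ / GM).
Substituting a = 2.425e+07 m and GM = 2.05159e+17 m³/s²:
T = 2π √((2.425e+07)³ / 2.05159e+17) s
T ≈ 1657 s = 27.61 minutes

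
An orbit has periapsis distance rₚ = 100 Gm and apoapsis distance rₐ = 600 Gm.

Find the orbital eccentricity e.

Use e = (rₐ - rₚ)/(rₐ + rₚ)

Convert to SI: rₚ = 100 Gm = 1e+11 m; rₐ = 600 Gm = 6e+11 m.
e = (rₐ − rₚ) / (rₐ + rₚ).
e = (6e+11 − 1e+11) / (6e+11 + 1e+11) = 5e+11 / 7e+11 ≈ 0.7143.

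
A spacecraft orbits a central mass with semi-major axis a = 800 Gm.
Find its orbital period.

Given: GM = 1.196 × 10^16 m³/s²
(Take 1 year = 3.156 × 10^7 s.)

Convert to SI: a = 800 Gm = 8e+11 m.
Kepler's third law: T = 2π √(a³ / GM).
Substituting a = 8e+11 m and GM = 1.196e+16 m³/s²:
T = 2π √((8e+11)³ / 1.196e+16) s
T ≈ 4.111e+10 s = 1303 years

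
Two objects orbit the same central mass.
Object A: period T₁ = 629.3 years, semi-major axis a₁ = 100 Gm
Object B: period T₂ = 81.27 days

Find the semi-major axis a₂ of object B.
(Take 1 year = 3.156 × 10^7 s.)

Convert to SI: T₁ = 629.3 years = 1.98607e+10 s; a₁ = 100 Gm = 1e+11 m; T₂ = 81.27 days = 7.02173e+06 s.
Kepler's third law: (T₁/T₂)² = (a₁/a₂)³ ⇒ a₂ = a₁ · (T₂/T₁)^(2/3).
T₂/T₁ = 7.02173e+06 / 1.98607e+10 = 0.000353549.
a₂ = 1e+11 · (0.000353549)^(2/3) m ≈ 5e+08 m = 500 Mm.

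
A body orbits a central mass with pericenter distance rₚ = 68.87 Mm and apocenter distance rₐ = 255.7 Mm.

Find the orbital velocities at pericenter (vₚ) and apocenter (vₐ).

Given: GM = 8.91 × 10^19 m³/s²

Convert to SI: rₚ = 68.87 Mm = 6.887e+07 m; rₐ = 255.7 Mm = 2.557e+08 m.
Use the vis-viva equation v² = GM(2/r − 1/a) with a = (rₚ + rₐ)/2 = (6.887e+07 + 2.557e+08)/2 = 1.62285e+08 m.
vₚ = √(GM · (2/rₚ − 1/a)) = √(8.91e+19 · (2/6.887e+07 − 1/1.62285e+08)) m/s ≈ 1.428e+06 m/s = 1428 km/s.
vₐ = √(GM · (2/rₐ − 1/a)) = √(8.91e+19 · (2/2.557e+08 − 1/1.62285e+08)) m/s ≈ 3.845e+05 m/s = 384.5 km/s.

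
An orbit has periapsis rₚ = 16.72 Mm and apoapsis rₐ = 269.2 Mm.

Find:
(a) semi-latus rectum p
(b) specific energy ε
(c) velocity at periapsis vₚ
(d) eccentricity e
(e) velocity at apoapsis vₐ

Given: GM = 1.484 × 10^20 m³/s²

Convert to SI: rₚ = 16.72 Mm = 1.672e+07 m; rₐ = 269.2 Mm = 2.692e+08 m.
(a) From a = (rₚ + rₐ)/2 = 1.4296e+08 m and e = (rₐ − rₚ)/(rₐ + rₚ) = 0.883044, p = a(1 − e²) = 1.4296e+08 · (1 − (0.883044)²) ≈ 3.148e+07 m
(b) With a = (rₚ + rₐ)/2 = 1.4296e+08 m, ε = −GM/(2a) = −1.484e+20/(2 · 1.4296e+08) J/kg ≈ -5.19e+11 J/kg
(c) With a = (rₚ + rₐ)/2 = 1.4296e+08 m, vₚ = √(GM (2/rₚ − 1/a)) = √(1.484e+20 · (2/1.672e+07 − 1/1.4296e+08)) m/s ≈ 4.088e+06 m/s
(d) e = (rₐ − rₚ)/(rₐ + rₚ) = (2.692e+08 − 1.672e+07)/(2.692e+08 + 1.672e+07) ≈ 0.883
(e) With a = (rₚ + rₐ)/2 = 1.4296e+08 m, vₐ = √(GM (2/rₐ − 1/a)) = √(1.484e+20 · (2/2.692e+08 − 1/1.4296e+08)) m/s ≈ 2.539e+05 m/s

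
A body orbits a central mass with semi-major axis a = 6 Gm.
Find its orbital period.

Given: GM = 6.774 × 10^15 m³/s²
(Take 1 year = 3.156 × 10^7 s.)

Convert to SI: a = 6 Gm = 6e+09 m.
Kepler's third law: T = 2π √(a³ / GM).
Substituting a = 6e+09 m and GM = 6.774e+15 m³/s²:
T = 2π √((6e+09)³ / 6.774e+15) s
T ≈ 3.548e+07 s = 1.124 years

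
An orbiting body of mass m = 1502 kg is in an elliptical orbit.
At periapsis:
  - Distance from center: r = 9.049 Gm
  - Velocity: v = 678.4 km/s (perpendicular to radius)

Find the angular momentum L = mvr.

Convert to SI: r = 9.049 Gm = 9.049e+09 m; v = 678.4 km/s = 678400 m/s.
Since v is perpendicular to r, L = m · v · r.
L = 1502 · 678400 · 9.049e+09 kg·m²/s ≈ 9.221e+18 kg·m²/s.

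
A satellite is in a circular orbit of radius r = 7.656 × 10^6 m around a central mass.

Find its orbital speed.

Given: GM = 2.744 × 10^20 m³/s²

For a circular orbit, gravity supplies the centripetal force, so v = √(GM / r).
v = √(2.744e+20 / 7.656e+06) m/s ≈ 5.987e+06 m/s = 5987 km/s.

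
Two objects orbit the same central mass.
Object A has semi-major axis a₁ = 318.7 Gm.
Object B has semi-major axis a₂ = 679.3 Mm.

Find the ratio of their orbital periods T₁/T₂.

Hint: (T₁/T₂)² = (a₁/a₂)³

Convert to SI: a₁ = 318.7 Gm = 3.187e+11 m; a₂ = 679.3 Mm = 6.793e+08 m.
From Kepler's third law, (T₁/T₂)² = (a₁/a₂)³, so T₁/T₂ = (a₁/a₂)^(3/2).
a₁/a₂ = 3.187e+11 / 6.793e+08 = 469.159.
T₁/T₂ = (469.159)^(3/2) ≈ 1.016e+04.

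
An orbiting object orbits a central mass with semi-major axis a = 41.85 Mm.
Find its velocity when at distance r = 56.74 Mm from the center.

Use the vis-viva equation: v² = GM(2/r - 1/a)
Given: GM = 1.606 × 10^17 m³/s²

Convert to SI: a = 41.85 Mm = 4.185e+07 m; r = 56.74 Mm = 5.674e+07 m.
Vis-viva: v = √(GM · (2/r − 1/a)).
2/r − 1/a = 2/5.674e+07 − 1/4.185e+07 = 1.13536e-08 m⁻¹.
v = √(1.606e+17 · 1.13536e-08) m/s ≈ 4.27e+04 m/s = 42.7 km/s.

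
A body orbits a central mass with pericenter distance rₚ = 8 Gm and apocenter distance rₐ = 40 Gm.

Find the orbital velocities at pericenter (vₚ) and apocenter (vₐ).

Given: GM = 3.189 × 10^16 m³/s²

Convert to SI: rₚ = 8 Gm = 8e+09 m; rₐ = 40 Gm = 4e+10 m.
Use the vis-viva equation v² = GM(2/r − 1/a) with a = (rₚ + rₐ)/2 = (8e+09 + 4e+10)/2 = 2.4e+10 m.
vₚ = √(GM · (2/rₚ − 1/a)) = √(3.189e+16 · (2/8e+09 − 1/2.4e+10)) m/s ≈ 2578 m/s = 2.578 km/s.
vₐ = √(GM · (2/rₐ − 1/a)) = √(3.189e+16 · (2/4e+10 − 1/2.4e+10)) m/s ≈ 515.5 m/s = 515.5 m/s.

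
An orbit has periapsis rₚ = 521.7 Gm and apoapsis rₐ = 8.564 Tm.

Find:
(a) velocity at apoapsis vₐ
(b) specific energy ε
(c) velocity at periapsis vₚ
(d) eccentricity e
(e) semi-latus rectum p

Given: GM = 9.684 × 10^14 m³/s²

Convert to SI: rₚ = 521.7 Gm = 5.217e+11 m; rₐ = 8.564 Tm = 8.564e+12 m.
(a) With a = (rₚ + rₐ)/2 = 4.54285e+12 m, vₐ = √(GM (2/rₐ − 1/a)) = √(9.684e+14 · (2/8.564e+12 − 1/4.54285e+12)) m/s ≈ 3.604 m/s
(b) With a = (rₚ + rₐ)/2 = 4.54285e+12 m, ε = −GM/(2a) = −9.684e+14/(2 · 4.54285e+12) J/kg ≈ -106.6 J/kg
(c) With a = (rₚ + rₐ)/2 = 4.54285e+12 m, vₚ = √(GM (2/rₚ − 1/a)) = √(9.684e+14 · (2/5.217e+11 − 1/4.54285e+12)) m/s ≈ 59.15 m/s
(d) e = (rₐ − rₚ)/(rₐ + rₚ) = (8.564e+12 − 5.217e+11)/(8.564e+12 + 5.217e+11) ≈ 0.8852
(e) From a = (rₚ + rₐ)/2 = 4.54285e+12 m and e = (rₐ − rₚ)/(rₐ + rₚ) = 0.88516, p = a(1 − e²) = 4.54285e+12 · (1 − (0.88516)²) ≈ 9.835e+11 m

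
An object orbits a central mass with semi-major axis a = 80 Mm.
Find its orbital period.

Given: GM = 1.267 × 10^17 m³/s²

Convert to SI: a = 80 Mm = 8e+07 m.
Kepler's third law: T = 2π √(a³ / GM).
Substituting a = 8e+07 m and GM = 1.267e+17 m³/s²:
T = 2π √((8e+07)³ / 1.267e+17) s
T ≈ 1.263e+04 s = 3.509 hours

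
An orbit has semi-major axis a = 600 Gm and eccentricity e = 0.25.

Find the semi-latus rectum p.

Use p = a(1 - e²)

Convert to SI: a = 600 Gm = 6e+11 m.
p = a (1 − e²).
p = 6e+11 · (1 − (0.25)²) = 6e+11 · 0.9375 ≈ 5.625e+11 m = 562.5 Gm.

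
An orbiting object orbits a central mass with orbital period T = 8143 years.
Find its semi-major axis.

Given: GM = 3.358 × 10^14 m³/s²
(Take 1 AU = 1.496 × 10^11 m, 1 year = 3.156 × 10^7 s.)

Convert to SI: T = 8143 years = 2.56993e+11 s.
Invert Kepler's third law: a = (GM · T² / (4π²))^(1/3).
Substituting T = 2.56993e+11 s and GM = 3.358e+14 m³/s²:
a = (3.358e+14 · (2.56993e+11)² / (4π²))^(1/3) m
a ≈ 8.251e+11 m = 5.516 AU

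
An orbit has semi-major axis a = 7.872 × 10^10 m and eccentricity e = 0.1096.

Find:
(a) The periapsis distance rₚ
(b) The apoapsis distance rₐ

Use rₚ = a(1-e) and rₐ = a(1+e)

(a) rₚ = a(1 − e) = 7.872e+10 · (1 − 0.1096) = 7.872e+10 · 0.8904 ≈ 7.009e+10 m = 7.009 × 10^10 m.
(b) rₐ = a(1 + e) = 7.872e+10 · (1 + 0.1096) = 7.872e+10 · 1.1096 ≈ 8.735e+10 m = 8.735 × 10^10 m.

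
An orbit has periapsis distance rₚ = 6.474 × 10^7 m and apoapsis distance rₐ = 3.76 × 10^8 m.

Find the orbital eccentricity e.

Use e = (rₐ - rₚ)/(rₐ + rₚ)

e = (rₐ − rₚ) / (rₐ + rₚ).
e = (3.76e+08 − 6.474e+07) / (3.76e+08 + 6.474e+07) = 3.1126e+08 / 4.4074e+08 ≈ 0.7062.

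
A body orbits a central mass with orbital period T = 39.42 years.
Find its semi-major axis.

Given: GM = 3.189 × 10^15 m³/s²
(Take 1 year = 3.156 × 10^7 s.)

Convert to SI: T = 39.42 years = 1.2441e+09 s.
Invert Kepler's third law: a = (GM · T² / (4π²))^(1/3).
Substituting T = 1.2441e+09 s and GM = 3.189e+15 m³/s²:
a = (3.189e+15 · (1.2441e+09)² / (4π²))^(1/3) m
a ≈ 5e+10 m = 50 Gm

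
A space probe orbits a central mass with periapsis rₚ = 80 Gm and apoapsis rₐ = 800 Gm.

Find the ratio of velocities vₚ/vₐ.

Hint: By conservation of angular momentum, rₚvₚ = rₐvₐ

Convert to SI: rₚ = 80 Gm = 8e+10 m; rₐ = 800 Gm = 8e+11 m.
Conservation of angular momentum gives rₚvₚ = rₐvₐ, so vₚ/vₐ = rₐ/rₚ.
vₚ/vₐ = 8e+11 / 8e+10 ≈ 10.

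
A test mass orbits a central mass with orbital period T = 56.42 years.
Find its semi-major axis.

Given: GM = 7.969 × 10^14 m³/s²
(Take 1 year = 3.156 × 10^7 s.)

Convert to SI: T = 56.42 years = 1.78062e+09 s.
Invert Kepler's third law: a = (GM · T² / (4π²))^(1/3).
Substituting T = 1.78062e+09 s and GM = 7.969e+14 m³/s²:
a = (7.969e+14 · (1.78062e+09)² / (4π²))^(1/3) m
a ≈ 4e+10 m = 40 Gm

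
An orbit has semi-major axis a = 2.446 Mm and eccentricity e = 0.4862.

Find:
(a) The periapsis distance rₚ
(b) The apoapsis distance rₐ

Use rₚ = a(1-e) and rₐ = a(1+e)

Convert to SI: a = 2.446 Mm = 2.446e+06 m.
(a) rₚ = a(1 − e) = 2.446e+06 · (1 − 0.4862) = 2.446e+06 · 0.5138 ≈ 1.257e+06 m = 1.257 Mm.
(b) rₐ = a(1 + e) = 2.446e+06 · (1 + 0.4862) = 2.446e+06 · 1.4862 ≈ 3.635e+06 m = 3.635 Mm.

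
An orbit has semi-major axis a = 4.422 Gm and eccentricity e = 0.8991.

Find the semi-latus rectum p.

Convert to SI: a = 4.422 Gm = 4.422e+09 m.
p = a (1 − e²).
p = 4.422e+09 · (1 − (0.8991)²) = 4.422e+09 · 0.191619 ≈ 8.473e+08 m = 847.3 Mm.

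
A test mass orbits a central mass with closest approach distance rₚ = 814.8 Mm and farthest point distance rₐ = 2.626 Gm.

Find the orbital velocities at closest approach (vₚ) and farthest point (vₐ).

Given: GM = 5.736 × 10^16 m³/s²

Convert to SI: rₚ = 814.8 Mm = 8.148e+08 m; rₐ = 2.626 Gm = 2.626e+09 m.
Use the vis-viva equation v² = GM(2/r − 1/a) with a = (rₚ + rₐ)/2 = (8.148e+08 + 2.626e+09)/2 = 1.7204e+09 m.
vₚ = √(GM · (2/rₚ − 1/a)) = √(5.736e+16 · (2/8.148e+08 − 1/1.7204e+09)) m/s ≈ 1.037e+04 m/s = 10.37 km/s.
vₐ = √(GM · (2/rₐ − 1/a)) = √(5.736e+16 · (2/2.626e+09 − 1/1.7204e+09)) m/s ≈ 3216 m/s = 3.216 km/s.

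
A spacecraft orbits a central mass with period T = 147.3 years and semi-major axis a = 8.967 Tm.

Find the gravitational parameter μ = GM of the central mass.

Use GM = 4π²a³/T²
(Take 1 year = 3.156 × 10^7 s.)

Convert to SI: T = 147.3 years = 4.64879e+09 s; a = 8.967 Tm = 8.967e+12 m.
GM = 4π² · a³ / T².
GM = 4π² · (8.967e+12)³ / (4.64879e+09)² m³/s² ≈ 1.317e+21 m³/s² = 1.317 × 10^21 m³/s².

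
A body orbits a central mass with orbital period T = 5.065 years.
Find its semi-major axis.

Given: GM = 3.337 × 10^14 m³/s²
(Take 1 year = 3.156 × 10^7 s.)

Convert to SI: T = 5.065 years = 1.59851e+08 s.
Invert Kepler's third law: a = (GM · T² / (4π²))^(1/3).
Substituting T = 1.59851e+08 s and GM = 3.337e+14 m³/s²:
a = (3.337e+14 · (1.59851e+08)² / (4π²))^(1/3) m
a ≈ 6e+09 m = 6 Gm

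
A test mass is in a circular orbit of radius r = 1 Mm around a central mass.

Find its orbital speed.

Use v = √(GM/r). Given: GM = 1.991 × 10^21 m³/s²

Convert to SI: r = 1 Mm = 1e+06 m.
For a circular orbit, gravity supplies the centripetal force, so v = √(GM / r).
v = √(1.991e+21 / 1e+06) m/s ≈ 4.462e+07 m/s = 4.462e+04 km/s.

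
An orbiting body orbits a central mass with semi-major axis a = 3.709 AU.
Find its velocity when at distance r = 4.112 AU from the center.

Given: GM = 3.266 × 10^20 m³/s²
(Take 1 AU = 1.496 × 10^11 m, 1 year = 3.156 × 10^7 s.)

Convert to SI: a = 3.709 AU = 5.54866e+11 m; r = 4.112 AU = 6.15155e+11 m.
Vis-viva: v = √(GM · (2/r − 1/a)).
2/r − 1/a = 2/6.15155e+11 − 1/5.54866e+11 = 1.44898e-12 m⁻¹.
v = √(3.266e+20 · 1.44898e-12) m/s ≈ 2.175e+04 m/s = 4.589 AU/year.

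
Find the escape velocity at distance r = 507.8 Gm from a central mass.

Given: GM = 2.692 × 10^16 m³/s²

Convert to SI: r = 507.8 Gm = 5.078e+11 m.
Escape velocity comes from setting total energy to zero: ½v² − GM/r = 0 ⇒ v_esc = √(2GM / r).
v_esc = √(2 · 2.692e+16 / 5.078e+11) m/s ≈ 325.6 m/s = 325.6 m/s.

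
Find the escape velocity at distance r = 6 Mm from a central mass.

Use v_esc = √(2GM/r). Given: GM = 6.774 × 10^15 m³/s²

Convert to SI: r = 6 Mm = 6e+06 m.
Escape velocity comes from setting total energy to zero: ½v² − GM/r = 0 ⇒ v_esc = √(2GM / r).
v_esc = √(2 · 6.774e+15 / 6e+06) m/s ≈ 4.752e+04 m/s = 47.52 km/s.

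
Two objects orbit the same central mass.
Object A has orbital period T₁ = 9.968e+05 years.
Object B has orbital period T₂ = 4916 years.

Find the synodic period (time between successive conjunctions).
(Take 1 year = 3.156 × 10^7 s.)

Convert to SI: T₁ = 9.968e+05 years = 3.1459e+13 s; T₂ = 4916 years = 1.55149e+11 s.
T_syn = |T₁ · T₂ / (T₁ − T₂)|.
T_syn = |3.1459e+13 · 1.55149e+11 / (3.1459e+13 − 1.55149e+11)| s ≈ 1.559e+11 s = 4940 years.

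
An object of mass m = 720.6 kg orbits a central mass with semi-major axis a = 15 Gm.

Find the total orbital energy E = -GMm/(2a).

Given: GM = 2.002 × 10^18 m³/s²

Convert to SI: a = 15 Gm = 1.5e+10 m.
E = −GMm / (2a).
E = −2.002e+18 · 720.6 / (2 · 1.5e+10) J ≈ -4.809e+10 J = -48.09 GJ.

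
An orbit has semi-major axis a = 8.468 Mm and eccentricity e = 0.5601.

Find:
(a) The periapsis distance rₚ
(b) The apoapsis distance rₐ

Convert to SI: a = 8.468 Mm = 8.468e+06 m.
(a) rₚ = a(1 − e) = 8.468e+06 · (1 − 0.5601) = 8.468e+06 · 0.4399 ≈ 3.725e+06 m = 3.725 Mm.
(b) rₐ = a(1 + e) = 8.468e+06 · (1 + 0.5601) = 8.468e+06 · 1.5601 ≈ 1.321e+07 m = 13.21 Mm.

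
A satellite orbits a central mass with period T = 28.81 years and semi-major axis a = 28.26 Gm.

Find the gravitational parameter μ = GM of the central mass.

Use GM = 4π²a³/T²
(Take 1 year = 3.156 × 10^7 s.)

Convert to SI: T = 28.81 years = 9.09244e+08 s; a = 28.26 Gm = 2.826e+10 m.
GM = 4π² · a³ / T².
GM = 4π² · (2.826e+10)³ / (9.09244e+08)² m³/s² ≈ 1.078e+15 m³/s² = 1.078 × 10^15 m³/s².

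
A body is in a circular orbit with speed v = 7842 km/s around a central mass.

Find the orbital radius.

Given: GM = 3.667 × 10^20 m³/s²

Convert to SI: v = 7842 km/s = 7.842e+06 m/s.
For a circular orbit, v² = GM / r, so r = GM / v².
r = 3.667e+20 / (7.842e+06)² m ≈ 5.963e+06 m = 5.963 × 10^6 m.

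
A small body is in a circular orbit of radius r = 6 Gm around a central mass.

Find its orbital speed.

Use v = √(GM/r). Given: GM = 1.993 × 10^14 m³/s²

Convert to SI: r = 6 Gm = 6e+09 m.
For a circular orbit, gravity supplies the centripetal force, so v = √(GM / r).
v = √(1.993e+14 / 6e+09) m/s ≈ 182.3 m/s = 182.3 m/s.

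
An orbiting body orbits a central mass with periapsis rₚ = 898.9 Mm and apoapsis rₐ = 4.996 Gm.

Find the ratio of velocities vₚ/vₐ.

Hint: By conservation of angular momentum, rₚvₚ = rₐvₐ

Convert to SI: rₚ = 898.9 Mm = 8.989e+08 m; rₐ = 4.996 Gm = 4.996e+09 m.
Conservation of angular momentum gives rₚvₚ = rₐvₐ, so vₚ/vₐ = rₐ/rₚ.
vₚ/vₐ = 4.996e+09 / 8.989e+08 ≈ 5.558.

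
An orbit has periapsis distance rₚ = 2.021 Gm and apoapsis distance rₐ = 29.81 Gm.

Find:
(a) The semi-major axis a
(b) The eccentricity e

Convert to SI: rₚ = 2.021 Gm = 2.021e+09 m; rₐ = 29.81 Gm = 2.981e+10 m.
(a) a = (rₚ + rₐ) / 2 = (2.021e+09 + 2.981e+10) / 2 ≈ 1.592e+10 m = 15.92 Gm.
(b) e = (rₐ − rₚ) / (rₐ + rₚ) = (2.981e+10 − 2.021e+09) / (2.981e+10 + 2.021e+09) ≈ 0.873.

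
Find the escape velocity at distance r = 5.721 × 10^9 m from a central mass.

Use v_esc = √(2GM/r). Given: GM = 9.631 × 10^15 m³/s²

Escape velocity comes from setting total energy to zero: ½v² − GM/r = 0 ⇒ v_esc = √(2GM / r).
v_esc = √(2 · 9.631e+15 / 5.721e+09) m/s ≈ 1835 m/s = 1.835 km/s.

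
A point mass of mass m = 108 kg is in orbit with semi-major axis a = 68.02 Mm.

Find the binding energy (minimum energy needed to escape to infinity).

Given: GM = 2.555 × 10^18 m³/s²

Convert to SI: a = 68.02 Mm = 6.802e+07 m.
Total orbital energy is E = −GMm/(2a); binding energy is E_bind = −E = GMm/(2a).
E_bind = 2.555e+18 · 108 / (2 · 6.802e+07) J ≈ 2.028e+12 J = 2.028 TJ.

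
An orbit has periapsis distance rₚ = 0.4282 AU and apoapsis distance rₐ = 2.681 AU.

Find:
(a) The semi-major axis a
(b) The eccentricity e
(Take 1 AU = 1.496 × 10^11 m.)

Convert to SI: rₚ = 0.4282 AU = 6.40587e+10 m; rₐ = 2.681 AU = 4.01078e+11 m.
(a) a = (rₚ + rₐ) / 2 = (6.40587e+10 + 4.01078e+11) / 2 ≈ 2.326e+11 m = 1.555 AU.
(b) e = (rₐ − rₚ) / (rₐ + rₚ) = (4.01078e+11 − 6.40587e+10) / (4.01078e+11 + 6.40587e+10) ≈ 0.7246.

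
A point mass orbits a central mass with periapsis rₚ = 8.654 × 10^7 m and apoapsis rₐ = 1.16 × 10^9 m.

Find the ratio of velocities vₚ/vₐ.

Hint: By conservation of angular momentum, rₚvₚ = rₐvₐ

Conservation of angular momentum gives rₚvₚ = rₐvₐ, so vₚ/vₐ = rₐ/rₚ.
vₚ/vₐ = 1.16e+09 / 8.654e+07 ≈ 13.4.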